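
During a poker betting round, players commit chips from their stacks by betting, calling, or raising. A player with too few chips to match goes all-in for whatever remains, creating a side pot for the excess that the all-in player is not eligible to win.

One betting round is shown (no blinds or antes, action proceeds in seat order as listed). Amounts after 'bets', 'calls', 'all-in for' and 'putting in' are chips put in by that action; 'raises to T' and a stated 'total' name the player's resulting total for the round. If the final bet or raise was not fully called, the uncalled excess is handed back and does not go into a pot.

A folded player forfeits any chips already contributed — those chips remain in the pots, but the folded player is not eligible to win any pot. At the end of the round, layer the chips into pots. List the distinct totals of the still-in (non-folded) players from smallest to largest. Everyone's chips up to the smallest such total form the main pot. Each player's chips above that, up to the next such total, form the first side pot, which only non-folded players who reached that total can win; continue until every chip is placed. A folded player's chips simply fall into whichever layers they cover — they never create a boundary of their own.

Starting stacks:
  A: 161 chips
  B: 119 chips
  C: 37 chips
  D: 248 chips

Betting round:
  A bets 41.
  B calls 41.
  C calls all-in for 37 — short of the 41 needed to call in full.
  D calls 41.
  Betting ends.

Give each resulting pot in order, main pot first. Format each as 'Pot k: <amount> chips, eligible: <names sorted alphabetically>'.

Contributions: A=41, B=41, C=37, D=41
Pot levels (distinct totals of non-folded players): 37, 41
Layer 1-37: 37 each from A, B, C, D = 37*4 = 148 chips; eligible A, B, C, D
Layer 38-41: 4 each from A, B, D = 4*3 = 12 chips; eligible A, B, D

Pot 1: 148 chips, eligible: A, B, C, D
Pot 2: 12 chips, eligible: A, B, D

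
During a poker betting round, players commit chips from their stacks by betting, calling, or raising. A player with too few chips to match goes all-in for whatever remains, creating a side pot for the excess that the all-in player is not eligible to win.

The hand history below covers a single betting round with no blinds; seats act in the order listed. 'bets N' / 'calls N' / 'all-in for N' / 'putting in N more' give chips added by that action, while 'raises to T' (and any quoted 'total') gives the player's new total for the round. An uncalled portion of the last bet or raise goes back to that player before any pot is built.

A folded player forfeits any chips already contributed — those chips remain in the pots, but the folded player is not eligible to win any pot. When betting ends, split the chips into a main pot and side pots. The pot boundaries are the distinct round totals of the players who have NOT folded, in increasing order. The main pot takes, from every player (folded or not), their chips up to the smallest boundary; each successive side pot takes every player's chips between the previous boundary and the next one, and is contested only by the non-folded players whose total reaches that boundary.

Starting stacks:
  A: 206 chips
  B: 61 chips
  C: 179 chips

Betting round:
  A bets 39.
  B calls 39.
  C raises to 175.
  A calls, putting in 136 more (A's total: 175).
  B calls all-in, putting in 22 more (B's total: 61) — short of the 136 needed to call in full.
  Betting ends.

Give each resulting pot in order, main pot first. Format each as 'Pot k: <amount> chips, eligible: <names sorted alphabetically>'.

Pot 1: 183 chips, eligible: A, B, C
Pot 2: 228 chips, eligible: A, C

Derivation:
Contributions: A=175, B=61, C=175
Pot levels (distinct totals of non-folded players): 61, 175
Layer 1-61: 61 each from A, B, C = 61*3 = 183 chips; eligible A, B, C
Layer 62-175: 114 each from A, C = 114*2 = 228 chips; eligible A, C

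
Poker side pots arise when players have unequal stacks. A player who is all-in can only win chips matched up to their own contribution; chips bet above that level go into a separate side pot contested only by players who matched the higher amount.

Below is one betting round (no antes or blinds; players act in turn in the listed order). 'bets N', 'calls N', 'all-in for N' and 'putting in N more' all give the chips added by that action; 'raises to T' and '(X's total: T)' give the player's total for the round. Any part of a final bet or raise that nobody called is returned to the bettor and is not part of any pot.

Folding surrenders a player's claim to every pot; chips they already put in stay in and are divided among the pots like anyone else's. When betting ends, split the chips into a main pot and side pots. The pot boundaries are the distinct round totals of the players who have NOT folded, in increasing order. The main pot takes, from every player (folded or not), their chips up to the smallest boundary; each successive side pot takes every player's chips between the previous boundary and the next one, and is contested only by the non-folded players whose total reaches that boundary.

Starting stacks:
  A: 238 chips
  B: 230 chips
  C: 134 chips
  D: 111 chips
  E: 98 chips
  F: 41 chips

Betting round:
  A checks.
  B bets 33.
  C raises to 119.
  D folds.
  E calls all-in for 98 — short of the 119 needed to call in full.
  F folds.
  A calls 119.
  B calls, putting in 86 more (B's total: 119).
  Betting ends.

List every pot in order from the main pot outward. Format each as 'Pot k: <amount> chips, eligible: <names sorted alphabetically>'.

Contributions: A=119, B=119, C=119, E=98
Folded: D, F
Pot levels (distinct totals of non-folded players): 98, 119
Layer 1-98: 98 each from A, B, C, E = 98*4 = 392 chips; eligible A, B, C, E
Layer 99-119: 21 each from A, B, C = 21*3 = 63 chips; eligible A, B, C

Pot 1: 392 chips, eligible: A, B, C, E
Pot 2: 63 chips, eligible: A, B, C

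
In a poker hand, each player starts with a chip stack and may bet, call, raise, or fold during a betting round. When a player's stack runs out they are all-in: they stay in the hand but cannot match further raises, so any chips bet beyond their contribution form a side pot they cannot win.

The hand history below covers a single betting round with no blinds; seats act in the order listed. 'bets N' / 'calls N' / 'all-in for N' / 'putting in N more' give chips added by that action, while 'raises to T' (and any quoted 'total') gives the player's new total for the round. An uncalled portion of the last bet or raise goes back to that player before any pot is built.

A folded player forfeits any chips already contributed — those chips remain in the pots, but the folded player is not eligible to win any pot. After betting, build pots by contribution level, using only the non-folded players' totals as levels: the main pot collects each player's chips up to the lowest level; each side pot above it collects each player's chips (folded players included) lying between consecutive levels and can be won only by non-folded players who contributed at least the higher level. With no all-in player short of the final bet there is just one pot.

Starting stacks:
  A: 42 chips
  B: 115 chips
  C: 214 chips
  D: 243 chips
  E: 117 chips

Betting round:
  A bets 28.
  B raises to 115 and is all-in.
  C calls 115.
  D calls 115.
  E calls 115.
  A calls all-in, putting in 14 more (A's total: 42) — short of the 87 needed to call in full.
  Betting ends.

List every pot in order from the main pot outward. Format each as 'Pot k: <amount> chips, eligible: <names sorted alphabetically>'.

Contributions: A=42, B=115, C=115, D=115, E=115
Pot levels (distinct totals of non-folded players): 42, 115
Layer 1-42: 42 each from A, B, C, D, E = 42*5 = 210 chips; eligible A, B, C, D, E
Layer 43-115: 73 each from B, C, D, E = 73*4 = 292 chips; eligible B, C, D, E

Pot 1: 210 chips, eligible: A, B, C, D, E
Pot 2: 292 chips, eligible: B, C, D, E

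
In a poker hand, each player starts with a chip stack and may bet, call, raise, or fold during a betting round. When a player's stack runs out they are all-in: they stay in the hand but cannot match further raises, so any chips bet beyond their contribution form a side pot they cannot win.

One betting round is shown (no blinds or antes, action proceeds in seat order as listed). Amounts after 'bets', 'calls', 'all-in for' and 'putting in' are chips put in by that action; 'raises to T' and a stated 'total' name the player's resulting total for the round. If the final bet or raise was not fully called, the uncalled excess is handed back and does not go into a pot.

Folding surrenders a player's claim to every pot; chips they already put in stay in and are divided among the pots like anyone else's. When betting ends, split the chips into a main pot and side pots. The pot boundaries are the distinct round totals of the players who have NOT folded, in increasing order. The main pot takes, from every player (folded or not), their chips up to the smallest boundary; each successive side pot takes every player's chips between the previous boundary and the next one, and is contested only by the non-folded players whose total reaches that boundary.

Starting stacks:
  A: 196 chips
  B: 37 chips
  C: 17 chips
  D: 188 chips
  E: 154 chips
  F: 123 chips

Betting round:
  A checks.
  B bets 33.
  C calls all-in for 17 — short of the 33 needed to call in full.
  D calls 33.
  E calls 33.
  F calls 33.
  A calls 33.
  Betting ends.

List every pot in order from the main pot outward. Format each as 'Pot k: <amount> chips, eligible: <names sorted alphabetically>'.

Contributions: A=33, B=33, C=17, D=33, E=33, F=33
Pot levels (distinct totals of non-folded players): 17, 33
Layer 1-17: 17 each from A, B, C, D, E, F = 17*6 = 102 chips; eligible A, B, C, D, E, F
Layer 18-33: 16 each from A, B, D, E, F = 16*5 = 80 chips; eligible A, B, D, E, F

Pot 1: 102 chips, eligible: A, B, C, D, E, F
Pot 2: 80 chips, eligible: A, B, D, E, F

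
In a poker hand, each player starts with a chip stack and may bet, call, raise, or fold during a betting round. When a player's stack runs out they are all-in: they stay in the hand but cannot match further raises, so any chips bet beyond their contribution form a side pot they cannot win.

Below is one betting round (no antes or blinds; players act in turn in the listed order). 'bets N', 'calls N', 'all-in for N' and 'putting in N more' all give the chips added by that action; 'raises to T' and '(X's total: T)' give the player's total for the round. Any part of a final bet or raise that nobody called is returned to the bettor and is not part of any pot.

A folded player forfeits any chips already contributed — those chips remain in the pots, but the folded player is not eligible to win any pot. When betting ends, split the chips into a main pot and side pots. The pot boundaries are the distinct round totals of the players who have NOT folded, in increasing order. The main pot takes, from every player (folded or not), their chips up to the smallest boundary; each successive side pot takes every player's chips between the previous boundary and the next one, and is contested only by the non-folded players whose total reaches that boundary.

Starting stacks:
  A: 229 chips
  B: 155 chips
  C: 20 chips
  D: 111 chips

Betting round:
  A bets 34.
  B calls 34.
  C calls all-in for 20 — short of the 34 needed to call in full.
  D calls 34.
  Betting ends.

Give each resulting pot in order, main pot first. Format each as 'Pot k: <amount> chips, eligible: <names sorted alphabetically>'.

Pot 1: 80 chips, eligible: A, B, C, D
Pot 2: 42 chips, eligible: A, B, D

Derivation:
Contributions: A=34, B=34, C=20, D=34
Pot levels (distinct totals of non-folded players): 20, 34
Layer 1-20: 20 each from A, B, C, D = 20*4 = 80 chips; eligible A, B, C, D
Layer 21-34: 14 each from A, B, D = 14*3 = 42 chips; eligible A, B, D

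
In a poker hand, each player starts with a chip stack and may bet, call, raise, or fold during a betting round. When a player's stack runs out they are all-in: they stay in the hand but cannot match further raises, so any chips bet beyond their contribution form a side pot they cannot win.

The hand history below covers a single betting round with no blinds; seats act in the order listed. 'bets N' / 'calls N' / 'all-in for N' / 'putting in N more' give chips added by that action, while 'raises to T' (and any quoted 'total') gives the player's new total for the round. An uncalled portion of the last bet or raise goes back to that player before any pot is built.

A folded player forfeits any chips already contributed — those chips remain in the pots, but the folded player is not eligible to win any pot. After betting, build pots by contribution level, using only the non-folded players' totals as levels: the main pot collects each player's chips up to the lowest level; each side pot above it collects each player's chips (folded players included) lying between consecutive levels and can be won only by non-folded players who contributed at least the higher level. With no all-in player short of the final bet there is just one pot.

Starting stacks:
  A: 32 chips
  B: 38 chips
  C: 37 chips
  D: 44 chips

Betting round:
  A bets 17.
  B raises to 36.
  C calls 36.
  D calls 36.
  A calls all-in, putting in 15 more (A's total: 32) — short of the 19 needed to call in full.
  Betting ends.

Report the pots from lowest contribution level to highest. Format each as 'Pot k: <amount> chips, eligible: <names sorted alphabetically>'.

Pot 1: 128 chips, eligible: A, B, C, D
Pot 2: 12 chips, eligible: B, C, D

Derivation:
Contributions: A=32, B=36, C=36, D=36
Pot levels (distinct totals of non-folded players): 32, 36
Layer 1-32: 32 each from A, B, C, D = 32*4 = 128 chips; eligible A, B, C, D
Layer 33-36: 4 each from B, C, D = 4*3 = 12 chips; eligible B, C, D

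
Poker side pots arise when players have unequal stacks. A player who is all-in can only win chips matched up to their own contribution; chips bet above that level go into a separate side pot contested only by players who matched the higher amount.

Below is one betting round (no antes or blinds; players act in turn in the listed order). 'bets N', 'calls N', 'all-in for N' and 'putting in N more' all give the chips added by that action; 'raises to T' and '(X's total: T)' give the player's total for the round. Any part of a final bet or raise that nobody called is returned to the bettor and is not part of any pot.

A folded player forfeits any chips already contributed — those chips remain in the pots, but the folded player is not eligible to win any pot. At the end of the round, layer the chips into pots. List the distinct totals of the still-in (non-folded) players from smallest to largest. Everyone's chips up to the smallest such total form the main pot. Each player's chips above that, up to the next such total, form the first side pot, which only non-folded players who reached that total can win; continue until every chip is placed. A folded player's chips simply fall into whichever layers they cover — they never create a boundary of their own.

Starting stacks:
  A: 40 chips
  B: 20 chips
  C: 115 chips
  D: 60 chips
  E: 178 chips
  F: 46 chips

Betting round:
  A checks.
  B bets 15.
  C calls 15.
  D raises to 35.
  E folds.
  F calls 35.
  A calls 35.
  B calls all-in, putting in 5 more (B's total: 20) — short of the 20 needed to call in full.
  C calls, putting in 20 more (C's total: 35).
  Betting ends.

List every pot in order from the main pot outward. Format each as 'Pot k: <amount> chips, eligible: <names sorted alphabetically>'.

Contributions: A=35, B=20, C=35, D=35, F=35
Folded: E
Pot levels (distinct totals of non-folded players): 20, 35
Layer 1-20: 20 each from A, B, C, D, F = 20*5 = 100 chips; eligible A, B, C, D, F
Layer 21-35: 15 each from A, C, D, F = 15*4 = 60 chips; eligible A, C, D, F

Pot 1: 100 chips, eligible: A, B, C, D, F
Pot 2: 60 chips, eligible: A, C, D, F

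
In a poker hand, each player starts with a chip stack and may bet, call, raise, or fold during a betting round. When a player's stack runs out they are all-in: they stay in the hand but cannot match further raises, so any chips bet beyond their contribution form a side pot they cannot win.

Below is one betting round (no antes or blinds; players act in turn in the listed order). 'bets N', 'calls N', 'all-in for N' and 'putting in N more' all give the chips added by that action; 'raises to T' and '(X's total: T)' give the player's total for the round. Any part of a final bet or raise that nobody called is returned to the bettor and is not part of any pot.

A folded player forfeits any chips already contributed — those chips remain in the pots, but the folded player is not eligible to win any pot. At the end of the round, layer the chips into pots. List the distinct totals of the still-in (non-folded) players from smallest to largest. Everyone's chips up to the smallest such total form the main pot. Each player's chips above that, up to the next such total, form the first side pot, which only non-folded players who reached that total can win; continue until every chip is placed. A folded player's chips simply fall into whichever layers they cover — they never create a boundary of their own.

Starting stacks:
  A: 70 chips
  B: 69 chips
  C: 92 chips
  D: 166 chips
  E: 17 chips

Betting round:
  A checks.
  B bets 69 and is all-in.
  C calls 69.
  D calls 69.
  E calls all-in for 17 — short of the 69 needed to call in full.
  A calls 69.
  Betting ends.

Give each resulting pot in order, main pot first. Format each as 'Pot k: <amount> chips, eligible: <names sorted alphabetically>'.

Contributions: A=69, B=69, C=69, D=69, E=17
Pot levels (distinct totals of non-folded players): 17, 69
Layer 1-17: 17 each from A, B, C, D, E = 17*5 = 85 chips; eligible A, B, C, D, E
Layer 18-69: 52 each from A, B, C, D = 52*4 = 208 chips; eligible A, B, C, D

Pot 1: 85 chips, eligible: A, B, C, D, E
Pot 2: 208 chips, eligible: A, B, C, D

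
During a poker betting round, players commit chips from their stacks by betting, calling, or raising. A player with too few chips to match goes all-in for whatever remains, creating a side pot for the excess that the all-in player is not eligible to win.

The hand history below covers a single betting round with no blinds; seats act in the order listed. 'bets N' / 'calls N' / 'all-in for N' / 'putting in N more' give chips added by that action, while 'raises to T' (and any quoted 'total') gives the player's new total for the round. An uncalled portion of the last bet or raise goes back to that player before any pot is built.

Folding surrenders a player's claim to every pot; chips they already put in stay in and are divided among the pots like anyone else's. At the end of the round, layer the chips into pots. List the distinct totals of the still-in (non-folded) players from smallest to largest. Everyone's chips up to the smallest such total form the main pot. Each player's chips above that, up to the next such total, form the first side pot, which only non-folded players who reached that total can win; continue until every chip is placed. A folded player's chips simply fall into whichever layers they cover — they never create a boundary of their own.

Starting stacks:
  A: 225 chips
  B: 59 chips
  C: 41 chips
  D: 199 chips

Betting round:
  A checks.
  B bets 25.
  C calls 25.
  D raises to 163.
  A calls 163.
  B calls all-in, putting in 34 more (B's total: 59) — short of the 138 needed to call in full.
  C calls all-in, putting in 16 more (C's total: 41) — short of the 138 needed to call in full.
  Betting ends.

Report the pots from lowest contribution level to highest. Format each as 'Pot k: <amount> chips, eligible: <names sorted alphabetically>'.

Contributions: A=163, B=59, C=41, D=163
Pot levels (distinct totals of non-folded players): 41, 59, 163
Layer 1-41: 41 each from A, B, C, D = 41*4 = 164 chips; eligible A, B, C, D
Layer 42-59: 18 each from A, B, D = 18*3 = 54 chips; eligible A, B, D
Layer 60-163: 104 each from A, D = 104*2 = 208 chips; eligible A, D

Pot 1: 164 chips, eligible: A, B, C, D
Pot 2: 54 chips, eligible: A, B, D
Pot 3: 208 chips, eligible: A, D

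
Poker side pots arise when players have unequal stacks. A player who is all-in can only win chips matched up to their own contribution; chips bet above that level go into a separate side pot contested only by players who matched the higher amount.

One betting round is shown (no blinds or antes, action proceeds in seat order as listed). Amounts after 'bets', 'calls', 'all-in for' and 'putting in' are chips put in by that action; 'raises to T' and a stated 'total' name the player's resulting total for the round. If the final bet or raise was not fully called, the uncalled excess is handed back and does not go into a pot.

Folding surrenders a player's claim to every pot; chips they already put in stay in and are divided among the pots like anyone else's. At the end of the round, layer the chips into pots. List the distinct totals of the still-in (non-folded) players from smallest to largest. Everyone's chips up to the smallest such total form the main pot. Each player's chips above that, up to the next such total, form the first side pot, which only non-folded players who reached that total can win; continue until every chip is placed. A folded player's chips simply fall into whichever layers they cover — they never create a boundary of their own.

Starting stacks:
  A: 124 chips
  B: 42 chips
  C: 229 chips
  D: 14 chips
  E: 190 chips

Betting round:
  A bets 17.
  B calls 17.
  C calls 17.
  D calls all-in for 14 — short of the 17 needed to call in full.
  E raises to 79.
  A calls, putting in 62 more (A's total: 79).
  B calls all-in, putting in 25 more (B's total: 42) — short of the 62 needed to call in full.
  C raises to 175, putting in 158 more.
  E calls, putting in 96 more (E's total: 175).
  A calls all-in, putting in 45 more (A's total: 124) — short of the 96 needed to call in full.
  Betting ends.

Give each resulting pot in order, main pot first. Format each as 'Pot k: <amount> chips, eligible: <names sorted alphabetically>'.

Pot 1: 70 chips, eligible: A, B, C, D, E
Pot 2: 112 chips, eligible: A, B, C, E
Pot 3: 246 chips, eligible: A, C, E
Pot 4: 102 chips, eligible: C, E

Derivation:
Contributions: A=124, B=42, C=175, D=14, E=175
Pot levels (distinct totals of non-folded players): 14, 42, 124, 175
Layer 1-14: 14 each from A, B, C, D, E = 14*5 = 70 chips; eligible A, B, C, D, E
Layer 15-42: 28 each from A, B, C, E = 28*4 = 112 chips; eligible A, B, C, E
Layer 43-124: 82 each from A, C, E = 82*3 = 246 chips; eligible A, C, E
Layer 125-175: 51 each from C, E = 51*2 = 102 chips; eligible C, E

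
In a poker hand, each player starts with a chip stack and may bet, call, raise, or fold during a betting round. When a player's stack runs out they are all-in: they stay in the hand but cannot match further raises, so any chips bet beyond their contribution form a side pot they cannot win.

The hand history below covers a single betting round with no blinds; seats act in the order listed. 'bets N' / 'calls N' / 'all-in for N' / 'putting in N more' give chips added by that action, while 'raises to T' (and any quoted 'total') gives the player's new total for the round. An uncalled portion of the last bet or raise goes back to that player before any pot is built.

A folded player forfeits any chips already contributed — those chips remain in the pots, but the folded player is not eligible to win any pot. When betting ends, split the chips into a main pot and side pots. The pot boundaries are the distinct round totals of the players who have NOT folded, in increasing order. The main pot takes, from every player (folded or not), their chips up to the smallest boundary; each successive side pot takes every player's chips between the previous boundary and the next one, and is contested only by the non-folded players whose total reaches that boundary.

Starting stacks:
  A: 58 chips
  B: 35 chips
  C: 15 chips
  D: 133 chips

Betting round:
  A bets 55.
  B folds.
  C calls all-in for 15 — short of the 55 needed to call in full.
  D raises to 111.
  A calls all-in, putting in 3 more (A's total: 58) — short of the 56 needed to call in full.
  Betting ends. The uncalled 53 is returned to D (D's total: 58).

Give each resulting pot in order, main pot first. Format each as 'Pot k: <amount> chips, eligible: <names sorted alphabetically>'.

Contributions (after 53 returned to D): A=58, C=15, D=58
Folded: B
Pot levels (distinct totals of non-folded players): 15, 58
Layer 1-15: 15 each from A, C, D = 15*3 = 45 chips; eligible A, C, D
Layer 16-58: 43 each from A, D = 43*2 = 86 chips; eligible A, D

Pot 1: 45 chips, eligible: A, C, D
Pot 2: 86 chips, eligible: A, D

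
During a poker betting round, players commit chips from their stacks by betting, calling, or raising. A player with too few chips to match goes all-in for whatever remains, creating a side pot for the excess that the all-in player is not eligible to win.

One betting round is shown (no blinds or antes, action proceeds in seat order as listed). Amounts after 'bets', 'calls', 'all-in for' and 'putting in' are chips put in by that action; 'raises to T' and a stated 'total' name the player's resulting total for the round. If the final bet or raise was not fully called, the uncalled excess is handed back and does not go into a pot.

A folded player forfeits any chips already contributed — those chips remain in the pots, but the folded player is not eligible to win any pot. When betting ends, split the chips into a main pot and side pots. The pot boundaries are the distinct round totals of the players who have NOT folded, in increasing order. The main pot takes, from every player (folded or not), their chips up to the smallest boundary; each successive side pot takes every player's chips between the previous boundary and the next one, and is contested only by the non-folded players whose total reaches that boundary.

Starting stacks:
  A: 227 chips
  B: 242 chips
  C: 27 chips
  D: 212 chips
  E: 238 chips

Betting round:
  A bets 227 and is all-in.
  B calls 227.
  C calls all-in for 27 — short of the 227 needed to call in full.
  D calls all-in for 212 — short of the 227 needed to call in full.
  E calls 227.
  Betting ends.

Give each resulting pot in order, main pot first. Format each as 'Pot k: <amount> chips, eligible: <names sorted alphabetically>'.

Contributions: A=227, B=227, C=27, D=212, E=227
Pot levels (distinct totals of non-folded players): 27, 212, 227
Layer 1-27: 27 each from A, B, C, D, E = 27*5 = 135 chips; eligible A, B, C, D, E
Layer 28-212: 185 each from A, B, D, E = 185*4 = 740 chips; eligible A, B, D, E
Layer 213-227: 15 each from A, B, E = 15*3 = 45 chips; eligible A, B, E

Pot 1: 135 chips, eligible: A, B, C, D, E
Pot 2: 740 chips, eligible: A, B, D, E
Pot 3: 45 chips, eligible: A, B, E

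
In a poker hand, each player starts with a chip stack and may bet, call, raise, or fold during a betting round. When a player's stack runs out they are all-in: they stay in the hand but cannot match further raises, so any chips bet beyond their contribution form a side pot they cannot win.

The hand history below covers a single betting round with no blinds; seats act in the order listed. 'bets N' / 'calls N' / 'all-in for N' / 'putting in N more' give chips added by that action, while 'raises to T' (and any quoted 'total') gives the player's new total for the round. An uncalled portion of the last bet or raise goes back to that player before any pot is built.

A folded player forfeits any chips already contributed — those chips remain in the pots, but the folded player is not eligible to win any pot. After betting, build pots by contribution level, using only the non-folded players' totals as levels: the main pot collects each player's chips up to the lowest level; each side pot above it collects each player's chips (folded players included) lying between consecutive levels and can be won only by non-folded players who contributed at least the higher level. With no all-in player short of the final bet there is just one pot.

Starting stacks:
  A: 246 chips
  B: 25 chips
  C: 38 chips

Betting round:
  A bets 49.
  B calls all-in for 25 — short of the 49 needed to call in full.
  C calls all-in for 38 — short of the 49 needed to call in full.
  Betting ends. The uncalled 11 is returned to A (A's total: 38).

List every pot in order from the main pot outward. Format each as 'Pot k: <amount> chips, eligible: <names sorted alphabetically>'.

Contributions (after 11 returned to A): A=38, B=25, C=38
Pot levels (distinct totals of non-folded players): 25, 38
Layer 1-25: 25 each from A, B, C = 25*3 = 75 chips; eligible A, B, C
Layer 26-38: 13 each from A, C = 13*2 = 26 chips; eligible A, C

Pot 1: 75 chips, eligible: A, B, C
Pot 2: 26 chips, eligible: A, C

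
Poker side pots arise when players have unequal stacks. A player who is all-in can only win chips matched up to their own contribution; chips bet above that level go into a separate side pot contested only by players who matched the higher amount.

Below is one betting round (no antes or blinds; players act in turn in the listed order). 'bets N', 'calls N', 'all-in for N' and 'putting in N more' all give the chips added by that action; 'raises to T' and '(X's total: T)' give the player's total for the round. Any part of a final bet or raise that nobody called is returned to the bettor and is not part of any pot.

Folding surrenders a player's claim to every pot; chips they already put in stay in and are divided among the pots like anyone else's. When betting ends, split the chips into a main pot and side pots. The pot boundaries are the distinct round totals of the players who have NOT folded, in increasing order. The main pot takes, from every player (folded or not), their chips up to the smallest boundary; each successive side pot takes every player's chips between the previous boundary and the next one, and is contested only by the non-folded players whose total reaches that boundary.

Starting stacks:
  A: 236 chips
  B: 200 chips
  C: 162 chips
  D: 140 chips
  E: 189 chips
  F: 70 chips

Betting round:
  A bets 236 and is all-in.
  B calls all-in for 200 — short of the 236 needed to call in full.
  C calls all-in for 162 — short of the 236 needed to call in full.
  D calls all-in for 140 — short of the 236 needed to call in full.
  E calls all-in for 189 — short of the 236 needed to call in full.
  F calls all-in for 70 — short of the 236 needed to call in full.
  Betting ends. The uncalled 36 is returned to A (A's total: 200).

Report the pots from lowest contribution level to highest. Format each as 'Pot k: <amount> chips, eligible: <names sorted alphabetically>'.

Contributions (after 36 returned to A): A=200, B=200, C=162, D=140, E=189, F=70
Pot levels (distinct totals of non-folded players): 70, 140, 162, 189, 200
Layer 1-70: 70 each from A, B, C, D, E, F = 70*6 = 420 chips; eligible A, B, C, D, E, F
Layer 71-140: 70 each from A, B, C, D, E = 70*5 = 350 chips; eligible A, B, C, D, E
Layer 141-162: 22 each from A, B, C, E = 22*4 = 88 chips; eligible A, B, C, E
Layer 163-189: 27 each from A, B, E = 27*3 = 81 chips; eligible A, B, E
Layer 190-200: 11 each from A, B = 11*2 = 22 chips; eligible A, B

Pot 1: 420 chips, eligible: A, B, C, D, E, F
Pot 2: 350 chips, eligible: A, B, C, D, E
Pot 3: 88 chips, eligible: A, B, C, E
Pot 4: 81 chips, eligible: A, B, E
Pot 5: 22 chips, eligible: A, B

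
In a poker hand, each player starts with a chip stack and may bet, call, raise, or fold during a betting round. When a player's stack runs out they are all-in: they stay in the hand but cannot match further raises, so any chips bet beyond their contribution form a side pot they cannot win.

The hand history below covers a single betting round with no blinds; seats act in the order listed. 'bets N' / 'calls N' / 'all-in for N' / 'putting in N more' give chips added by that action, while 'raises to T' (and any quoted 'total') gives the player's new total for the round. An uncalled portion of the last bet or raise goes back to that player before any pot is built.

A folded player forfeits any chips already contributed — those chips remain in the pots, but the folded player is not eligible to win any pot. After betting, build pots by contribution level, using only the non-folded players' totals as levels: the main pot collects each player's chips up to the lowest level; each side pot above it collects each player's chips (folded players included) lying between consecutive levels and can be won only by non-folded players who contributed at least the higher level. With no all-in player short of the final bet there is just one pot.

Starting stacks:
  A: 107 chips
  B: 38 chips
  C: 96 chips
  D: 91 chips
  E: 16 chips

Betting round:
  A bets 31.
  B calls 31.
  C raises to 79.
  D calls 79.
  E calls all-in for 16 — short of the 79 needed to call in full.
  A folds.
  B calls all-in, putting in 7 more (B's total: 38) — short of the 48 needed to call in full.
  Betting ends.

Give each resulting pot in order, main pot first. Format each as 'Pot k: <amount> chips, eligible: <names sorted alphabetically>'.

Pot 1: 80 chips, eligible: B, C, D, E
Pot 2: 81 chips, eligible: B, C, D
Pot 3: 82 chips, eligible: C, D

Derivation:
Contributions: A=31, B=38, C=79, D=79, E=16
Folded: A
Pot levels (distinct totals of non-folded players): 16, 38, 79
Layer 1-16: 16 each from A, B, C, D, E = 16*5 = 80 chips; eligible B, C, D, E
Layer 17-38: A 15 + B 22 + C 22 + D 22 = 81 chips; eligible B, C, D
Layer 39-79: 41 each from C, D = 41*2 = 82 chips; eligible C, D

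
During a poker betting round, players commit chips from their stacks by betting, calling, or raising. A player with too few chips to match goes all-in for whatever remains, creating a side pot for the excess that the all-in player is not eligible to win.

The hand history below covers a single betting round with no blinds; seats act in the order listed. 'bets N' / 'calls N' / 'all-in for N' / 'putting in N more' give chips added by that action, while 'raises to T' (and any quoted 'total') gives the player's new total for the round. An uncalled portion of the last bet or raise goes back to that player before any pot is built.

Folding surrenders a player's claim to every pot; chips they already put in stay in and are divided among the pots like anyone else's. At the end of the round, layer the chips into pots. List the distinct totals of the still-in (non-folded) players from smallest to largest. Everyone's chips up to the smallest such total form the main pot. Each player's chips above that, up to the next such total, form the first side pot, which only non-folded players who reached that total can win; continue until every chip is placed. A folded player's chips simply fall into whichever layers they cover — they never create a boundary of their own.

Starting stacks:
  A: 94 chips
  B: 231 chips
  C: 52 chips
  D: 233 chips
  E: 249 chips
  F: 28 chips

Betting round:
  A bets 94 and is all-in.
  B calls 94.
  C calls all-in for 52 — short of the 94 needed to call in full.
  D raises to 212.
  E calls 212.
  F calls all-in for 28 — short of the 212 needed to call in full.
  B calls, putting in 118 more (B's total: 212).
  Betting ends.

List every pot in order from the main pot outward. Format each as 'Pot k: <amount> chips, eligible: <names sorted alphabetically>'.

Pot 1: 168 chips, eligible: A, B, C, D, E, F
Pot 2: 120 chips, eligible: A, B, C, D, E
Pot 3: 168 chips, eligible: A, B, D, E
Pot 4: 354 chips, eligible: B, D, E

Derivation:
Contributions: A=94, B=212, C=52, D=212, E=212, F=28
Pot levels (distinct totals of non-folded players): 28, 52, 94, 212
Layer 1-28: 28 each from A, B, C, D, E, F = 28*6 = 168 chips; eligible A, B, C, D, E, F
Layer 29-52: 24 each from A, B, C, D, E = 24*5 = 120 chips; eligible A, B, C, D, E
Layer 53-94: 42 each from A, B, D, E = 42*4 = 168 chips; eligible A, B, D, E
Layer 95-212: 118 each from B, D, E = 118*3 = 354 chips; eligible B, D, E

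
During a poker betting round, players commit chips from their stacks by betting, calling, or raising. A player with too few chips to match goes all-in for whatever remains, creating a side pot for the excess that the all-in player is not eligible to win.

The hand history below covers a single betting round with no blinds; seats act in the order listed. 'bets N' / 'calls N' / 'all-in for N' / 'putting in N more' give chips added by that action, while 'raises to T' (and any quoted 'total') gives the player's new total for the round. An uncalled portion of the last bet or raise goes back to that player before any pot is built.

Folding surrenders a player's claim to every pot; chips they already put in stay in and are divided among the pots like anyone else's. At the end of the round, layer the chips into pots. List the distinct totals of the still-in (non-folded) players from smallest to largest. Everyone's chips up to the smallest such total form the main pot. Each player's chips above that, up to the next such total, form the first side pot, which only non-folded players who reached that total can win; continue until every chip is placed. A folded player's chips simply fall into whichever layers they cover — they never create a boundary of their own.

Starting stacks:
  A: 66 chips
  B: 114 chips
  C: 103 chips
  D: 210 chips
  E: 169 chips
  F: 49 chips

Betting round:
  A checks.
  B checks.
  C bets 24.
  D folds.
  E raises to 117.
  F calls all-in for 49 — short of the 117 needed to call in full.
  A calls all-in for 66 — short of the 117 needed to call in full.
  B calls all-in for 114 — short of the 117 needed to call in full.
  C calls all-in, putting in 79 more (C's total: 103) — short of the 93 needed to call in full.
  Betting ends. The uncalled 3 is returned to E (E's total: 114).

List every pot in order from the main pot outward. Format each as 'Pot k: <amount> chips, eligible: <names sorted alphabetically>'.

Pot 1: 245 chips, eligible: A, B, C, E, F
Pot 2: 68 chips, eligible: A, B, C, E
Pot 3: 111 chips, eligible: B, C, E
Pot 4: 22 chips, eligible: B, E

Derivation:
Contributions (after 3 returned to E): A=66, B=114, C=103, E=114, F=49
Folded: D
Pot levels (distinct totals of non-folded players): 49, 66, 103, 114
Layer 1-49: 49 each from A, B, C, E, F = 49*5 = 245 chips; eligible A, B, C, E, F
Layer 50-66: 17 each from A, B, C, E = 17*4 = 68 chips; eligible A, B, C, E
Layer 67-103: 37 each from B, C, E = 37*3 = 111 chips; eligible B, C, E
Layer 104-114: 11 each from B, E = 11*2 = 22 chips; eligible B, E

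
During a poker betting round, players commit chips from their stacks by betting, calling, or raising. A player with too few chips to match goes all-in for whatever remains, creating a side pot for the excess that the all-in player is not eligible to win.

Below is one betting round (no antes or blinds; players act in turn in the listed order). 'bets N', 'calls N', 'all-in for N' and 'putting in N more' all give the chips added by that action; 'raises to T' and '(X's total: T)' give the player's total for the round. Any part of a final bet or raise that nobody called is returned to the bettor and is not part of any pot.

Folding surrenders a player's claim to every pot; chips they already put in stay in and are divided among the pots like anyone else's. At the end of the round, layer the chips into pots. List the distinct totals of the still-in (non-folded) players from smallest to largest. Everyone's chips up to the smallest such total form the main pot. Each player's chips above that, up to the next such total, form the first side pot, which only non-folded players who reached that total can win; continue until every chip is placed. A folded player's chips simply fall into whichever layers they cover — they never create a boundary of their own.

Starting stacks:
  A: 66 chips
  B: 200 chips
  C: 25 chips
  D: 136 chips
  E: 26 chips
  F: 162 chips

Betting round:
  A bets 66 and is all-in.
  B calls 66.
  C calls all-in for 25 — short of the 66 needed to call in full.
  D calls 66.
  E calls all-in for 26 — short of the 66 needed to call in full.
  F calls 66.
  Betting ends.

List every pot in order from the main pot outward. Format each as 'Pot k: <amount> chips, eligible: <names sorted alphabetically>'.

Contributions: A=66, B=66, C=25, D=66, E=26, F=66
Pot levels (distinct totals of non-folded players): 25, 26, 66
Layer 1-25: 25 each from A, B, C, D, E, F = 25*6 = 150 chips; eligible A, B, C, D, E, F
Layer 26-26: 1 each from A, B, D, E, F = 1*5 = 5 chips; eligible A, B, D, E, F
Layer 27-66: 40 each from A, B, D, F = 40*4 = 160 chips; eligible A, B, D, F

Pot 1: 150 chips, eligible: A, B, C, D, E, F
Pot 2: 5 chips, eligible: A, B, D, E, F
Pot 3: 160 chips, eligible: A, B, D, F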